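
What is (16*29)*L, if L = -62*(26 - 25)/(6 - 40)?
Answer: 14384/17 ≈ 846.12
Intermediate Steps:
L = 31/17 (L = -62/((-34/1)) = -62/((-34*1)) = -62/(-34) = -62*(-1/34) = 31/17 ≈ 1.8235)
(16*29)*L = (16*29)*(31/17) = 464*(31/17) = 14384/17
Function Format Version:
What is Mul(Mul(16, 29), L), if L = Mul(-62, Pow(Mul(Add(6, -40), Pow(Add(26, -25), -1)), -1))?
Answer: Rational(14384, 17) ≈ 846.12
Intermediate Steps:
L = Rational(31, 17) (L = Mul(-62, Pow(Mul(-34, Pow(1, -1)), -1)) = Mul(-62, Pow(Mul(-34, 1), -1)) = Mul(-62, Pow(-34, -1)) = Mul(-62, Rational(-1, 34)) = Rational(31, 17) ≈ 1.8235)
Mul(Mul(16, 29), L) = Mul(Mul(16, 29), Rational(31, 17)) = Mul(464, Rational(31, 17)) = Rational(14384, 17)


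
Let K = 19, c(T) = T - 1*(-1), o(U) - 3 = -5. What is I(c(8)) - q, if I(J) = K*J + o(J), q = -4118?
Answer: 4287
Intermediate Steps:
o(U) = -2 (o(U) = 3 - 5 = -2)
c(T) = 1 + T (c(T) = T + 1 = 1 + T)
I(J) = -2 + 19*J (I(J) = 19*J - 2 = -2 + 19*J)
I(c(8)) - q = (-2 + 19*(1 + 8)) - 1*(-4118) = (-2 + 19*9) + 4118 = (-2 + 171) + 4118 = 169 + 4118 = 4287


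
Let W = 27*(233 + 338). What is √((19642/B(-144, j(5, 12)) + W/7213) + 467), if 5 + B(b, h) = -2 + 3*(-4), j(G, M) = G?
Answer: I*√10605227780078/137047 ≈ 23.762*I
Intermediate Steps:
W = 15417 (W = 27*571 = 15417)
B(b, h) = -19 (B(b, h) = -5 + (-2 + 3*(-4)) = -5 + (-2 - 12) = -5 - 14 = -19)
√((19642/B(-144, j(5, 12)) + W/7213) + 467) = √((19642/(-19) + 15417/7213) + 467) = √((19642*(-1/19) + 15417*(1/7213)) + 467) = √((-19642/19 + 15417/7213) + 467) = √(-141384823/137047 + 467) = √(-77383874/137047) = I*√10605227780078/137047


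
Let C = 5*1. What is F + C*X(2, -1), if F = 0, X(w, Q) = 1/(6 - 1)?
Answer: 1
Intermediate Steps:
X(w, Q) = ⅕ (X(w, Q) = 1/5 = ⅕)
C = 5
F + C*X(2, -1) = 0 + 5*(⅕) = 0 + 1 = 1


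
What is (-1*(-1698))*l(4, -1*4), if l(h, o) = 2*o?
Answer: -13584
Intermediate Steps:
(-1*(-1698))*l(4, -1*4) = (-1*(-1698))*(2*(-1*4)) = 1698*(2*(-4)) = 1698*(-8) = -13584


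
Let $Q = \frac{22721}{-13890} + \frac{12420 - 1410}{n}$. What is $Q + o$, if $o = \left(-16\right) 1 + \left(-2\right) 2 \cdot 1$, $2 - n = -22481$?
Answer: $- \frac{6603684743}{312288870} \approx -21.146$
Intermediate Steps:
$n = 22483$ ($n = 2 - -22481 = 2 + 22481 = 22483$)
$Q = - \frac{357907343}{312288870}$ ($Q = \frac{22721}{-13890} + \frac{12420 - 1410}{22483} = 22721 \left(- \frac{1}{13890}\right) + 11010 \cdot \frac{1}{22483} = - \frac{22721}{13890} + \frac{11010}{22483} = - \frac{357907343}{312288870} \approx -1.1461$)
$o = -20$ ($o = -16 - 4 = -20$)
$Q + o = - \frac{357907343}{312288870} - 20 = - \frac{6603684743}{312288870}$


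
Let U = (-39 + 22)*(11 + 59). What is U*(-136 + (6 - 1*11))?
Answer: 167790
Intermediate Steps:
U = -1190 (U = -17*70 = -1190)
U*(-136 + (6 - 1*11)) = -1190*(-136 + (6 - 1*11)) = -1190*(-136 + (6 - 11)) = -1190*(-136 - 5) = -1190*(-141) = 167790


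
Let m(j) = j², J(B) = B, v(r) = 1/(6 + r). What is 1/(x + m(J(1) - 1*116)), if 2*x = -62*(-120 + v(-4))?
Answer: 2/33859 ≈ 5.9068e-5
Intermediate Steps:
x = 7409/2 (x = (-62*(-120 + 1/(6 - 4)))/2 = (-62*(-120 + 1/2))/2 = (-62*(-120 + ½))/2 = (-62*(-239/2))/2 = (½)*7409 = 7409/2 ≈ 3704.5)
1/(x + m(J(1) - 1*116)) = 1/(7409/2 + (1 - 1*116)²) = 1/(7409/2 + (1 - 116)²) = 1/(7409/2 + (-115)²) = 1/(7409/2 + 13225) = 1/(33859/2) = 2/33859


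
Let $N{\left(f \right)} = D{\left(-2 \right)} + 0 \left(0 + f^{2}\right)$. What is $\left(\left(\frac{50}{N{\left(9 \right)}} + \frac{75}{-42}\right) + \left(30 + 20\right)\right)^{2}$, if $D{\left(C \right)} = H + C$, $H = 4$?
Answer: $\frac{1050625}{196} \approx 5360.3$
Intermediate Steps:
$D{\left(C \right)} = 4 + C$
$N{\left(f \right)} = 2$ ($N{\left(f \right)} = \left(4 - 2\right) + 0 \left(0 + f^{2}\right) = 2 + 0 f^{2} = 2 + 0 = 2$)
$\left(\left(\frac{50}{N{\left(9 \right)}} + \frac{75}{-42}\right) + \left(30 + 20\right)\right)^{2} = \left(\left(\frac{50}{2} + \frac{75}{-42}\right) + \left(30 + 20\right)\right)^{2} = \left(\left(50 \cdot \frac{1}{2} + 75 \left(- \frac{1}{42}\right)\right) + 50\right)^{2} = \left(\left(25 - \frac{25}{14}\right) + 50\right)^{2} = \left(\frac{325}{14} + 50\right)^{2} = \left(\frac{1025}{14}\right)^{2} = \frac{1050625}{196}$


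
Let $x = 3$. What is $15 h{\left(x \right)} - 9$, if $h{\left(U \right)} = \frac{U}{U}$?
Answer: $6$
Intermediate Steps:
$h{\left(U \right)} = 1$
$15 h{\left(x \right)} - 9 = 15 \cdot 1 - 9 = 15 - 9 = 6$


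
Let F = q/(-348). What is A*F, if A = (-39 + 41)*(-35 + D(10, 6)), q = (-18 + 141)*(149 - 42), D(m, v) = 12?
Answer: 100901/58 ≈ 1739.7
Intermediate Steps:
q = 13161 (q = 123*107 = 13161)
A = -46 (A = (-39 + 41)*(-35 + 12) = 2*(-23) = -46)
F = -4387/116 (F = 13161/(-348) = 13161*(-1/348) = -4387/116 ≈ -37.819)
A*F = -46*(-4387/116) = 100901/58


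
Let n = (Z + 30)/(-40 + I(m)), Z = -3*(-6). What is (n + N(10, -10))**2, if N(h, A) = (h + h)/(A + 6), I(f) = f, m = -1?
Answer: 64009/1681 ≈ 38.078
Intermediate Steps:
Z = 18
N(h, A) = 2*h/(6 + A) (N(h, A) = (2*h)/(6 + A) = 2*h/(6 + A))
n = -48/41 (n = (18 + 30)/(-40 - 1) = 48/(-41) = 48*(-1/41) = -48/41 ≈ -1.1707)
(n + N(10, -10))**2 = (-48/41 + 2*10/(6 - 10))**2 = (-48/41 + 2*10/(-4))**2 = (-48/41 + 2*10*(-1/4))**2 = (-48/41 - 5)**2 = (-253/41)**2 = 64009/1681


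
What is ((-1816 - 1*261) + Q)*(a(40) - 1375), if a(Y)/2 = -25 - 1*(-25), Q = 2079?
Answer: -2750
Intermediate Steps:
a(Y) = 0 (a(Y) = 2*(-25 - 1*(-25)) = 2*(-25 + 25) = 2*0 = 0)
((-1816 - 1*261) + Q)*(a(40) - 1375) = ((-1816 - 1*261) + 2079)*(0 - 1375) = ((-1816 - 261) + 2079)*(-1375) = (-2077 + 2079)*(-1375) = 2*(-1375) = -2750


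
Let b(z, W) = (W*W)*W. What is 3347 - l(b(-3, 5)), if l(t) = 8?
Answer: 3339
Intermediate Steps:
b(z, W) = W**3 (b(z, W) = W**2*W = W**3)
3347 - l(b(-3, 5)) = 3347 - 1*8 = 3347 - 8 = 3339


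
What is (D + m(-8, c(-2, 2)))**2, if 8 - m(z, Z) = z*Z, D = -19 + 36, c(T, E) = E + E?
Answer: 3249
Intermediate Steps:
c(T, E) = 2*E
D = 17
m(z, Z) = 8 - Z*z (m(z, Z) = 8 - z*Z = 8 - Z*z)
(D + m(-8, c(-2, 2)))**2 = (17 + (8 - 1*2*2*(-8)))**2 = (17 + (8 - 1*4*(-8)))**2 = (17 + (8 + 32))**2 = (17 + 40)**2 = 57**2 = 3249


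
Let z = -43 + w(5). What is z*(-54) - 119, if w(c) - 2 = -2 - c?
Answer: 2473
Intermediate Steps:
w(c) = -c (w(c) = 2 + (-2 - c) = -c)
z = -48 (z = -43 - 1*5 = -43 - 5 = -48)
z*(-54) - 119 = -48*(-54) - 119 = 2592 - 119 = 2473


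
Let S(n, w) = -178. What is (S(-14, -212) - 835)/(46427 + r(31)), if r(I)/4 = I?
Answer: -1013/46551 ≈ -0.021761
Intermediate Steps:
r(I) = 4*I
(S(-14, -212) - 835)/(46427 + r(31)) = (-178 - 835)/(46427 + 4*31) = -1013/(46427 + 124) = -1013/46551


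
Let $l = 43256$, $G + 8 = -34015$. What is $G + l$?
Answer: $9233$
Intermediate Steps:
$G = -34023$ ($G = -8 - 34015 = -34023$)
$G + l = -34023 + 43256 = 9233$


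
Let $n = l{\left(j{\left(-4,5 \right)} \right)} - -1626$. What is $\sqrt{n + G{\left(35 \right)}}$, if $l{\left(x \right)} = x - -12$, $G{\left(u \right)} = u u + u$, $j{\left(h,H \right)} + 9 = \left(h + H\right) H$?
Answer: $\sqrt{2894} \approx 53.796$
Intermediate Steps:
$j{\left(h,H \right)} = -9 + H \left(H + h\right)$ ($j{\left(h,H \right)} = -9 + \left(h + H\right) H = -9 + \left(H + h\right) H = -9 + H \left(H + h\right)$)
$G{\left(u \right)} = u + u^{2}$ ($G{\left(u \right)} = u^{2} + u = u + u^{2}$)
$l{\left(x \right)} = 12 + x$ ($l{\left(x \right)} = x + 12 = 12 + x$)
$n = 1634$ ($n = \left(12 + \left(-9 + 5^{2} + 5 \left(-4\right)\right)\right) - -1626 = \left(12 - 4\right) + 1626 = 8 + 1626 = 1634$)
$\sqrt{n + G{\left(35 \right)}} = \sqrt{1634 + 35 \left(1 + 35\right)} = \sqrt{1634 + 35 \cdot 36} = \sqrt{1634 + 1260} = \sqrt{2894}$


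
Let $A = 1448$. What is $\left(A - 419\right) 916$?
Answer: $942564$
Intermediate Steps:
$\left(A - 419\right) 916 = \left(1448 - 419\right) 916 = 1029 \cdot 916 = 942564$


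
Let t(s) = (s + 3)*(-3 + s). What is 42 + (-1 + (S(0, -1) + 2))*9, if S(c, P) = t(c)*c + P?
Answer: 42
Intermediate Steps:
t(s) = (-3 + s)*(3 + s) (t(s) = (3 + s)*(-3 + s) = (-3 + s)*(3 + s))
S(c, P) = P + c*(-9 + c**2) (S(c, P) = (-9 + c**2)*c + P = c*(-9 + c**2) + P = P + c*(-9 + c**2))
42 + (-1 + (S(0, -1) + 2))*9 = 42 + (-1 + ((-1 + 0*(-9 + 0**2)) + 2))*9 = 42 + (-1 + ((-1 + 0*(-9 + 0)) + 2))*9 = 42 + (-1 + ((-1 + 0*(-9)) + 2))*9 = 42 + (-1 + ((-1 + 0) + 2))*9 = 42 + (-1 + (-1 + 2))*9 = 42 + (-1 + 1)*9 = 42 + 0*9 = 42 + 0 = 42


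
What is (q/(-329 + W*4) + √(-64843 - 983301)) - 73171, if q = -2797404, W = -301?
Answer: -36457913/511 + 4*I*√65509 ≈ -71346.0 + 1023.8*I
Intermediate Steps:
(q/(-329 + W*4) + √(-64843 - 983301)) - 73171 = (-2797404/(-329 - 301*4) + √(-64843 - 983301)) - 73171 = (-2797404/(-329 - 1204) + √(-1048144)) - 73171 = (-2797404/(-1533) + 4*I*√65509) - 73171 = (-2797404*(-1/1533) + 4*I*√65509) - 73171 = (932468/511 + 4*I*√65509) - 73171 = -36457913/511 + 4*I*√65509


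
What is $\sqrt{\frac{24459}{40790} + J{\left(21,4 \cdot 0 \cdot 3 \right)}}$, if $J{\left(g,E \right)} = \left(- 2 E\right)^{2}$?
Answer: $\frac{\sqrt{997682610}}{40790} \approx 0.77436$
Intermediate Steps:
$J{\left(g,E \right)} = 4 E^{2}$
$\sqrt{\frac{24459}{40790} + J{\left(21,4 \cdot 0 \cdot 3 \right)}} = \sqrt{\frac{24459}{40790} + 4 \left(4 \cdot 0 \cdot 3\right)^{2}} = \sqrt{24459 \cdot \frac{1}{40790} + 4 \left(0 \cdot 3\right)^{2}} = \sqrt{\frac{24459}{40790} + 4 \cdot 0^{2}} = \sqrt{\frac{24459}{40790} + 4 \cdot 0} = \sqrt{\frac{24459}{40790} + 0} = \sqrt{\frac{24459}{40790}} = \frac{\sqrt{997682610}}{40790}$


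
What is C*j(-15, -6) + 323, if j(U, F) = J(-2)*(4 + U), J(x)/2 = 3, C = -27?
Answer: 2105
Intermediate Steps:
J(x) = 6 (J(x) = 2*3 = 6)
j(U, F) = 24 + 6*U (j(U, F) = 6*(4 + U) = 24 + 6*U)
C*j(-15, -6) + 323 = -27*(24 + 6*(-15)) + 323 = -27*(24 - 90) + 323 = -27*(-66) + 323 = 1782 + 323 = 2105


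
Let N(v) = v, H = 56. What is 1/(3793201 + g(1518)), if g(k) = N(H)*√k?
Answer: 3793201/14388369065953 - 56*√1518/14388369065953 ≈ 2.6348e-7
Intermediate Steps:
g(k) = 56*√k
1/(3793201 + g(1518)) = 1/(3793201 + 56*√1518)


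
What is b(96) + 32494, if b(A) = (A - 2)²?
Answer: 41330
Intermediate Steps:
b(A) = (-2 + A)²
b(96) + 32494 = (-2 + 96)² + 32494 = 94² + 32494 = 8836 + 32494 = 41330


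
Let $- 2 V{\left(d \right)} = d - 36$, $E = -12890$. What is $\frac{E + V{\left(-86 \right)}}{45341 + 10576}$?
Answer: $- \frac{12829}{55917} \approx -0.22943$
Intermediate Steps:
$V{\left(d \right)} = 18 - \frac{d}{2}$ ($V{\left(d \right)} = - \frac{d - 36}{2} = - \frac{-36 + d}{2} = 18 - \frac{d}{2}$)
$\frac{E + V{\left(-86 \right)}}{45341 + 10576} = \frac{-12890 + \left(18 - -43\right)}{45341 + 10576} = \frac{-12890 + \left(18 + 43\right)}{55917} = \left(-12890 + 61\right) \frac{1}{55917} = \left(-12829\right) \frac{1}{55917} = - \frac{12829}{55917}$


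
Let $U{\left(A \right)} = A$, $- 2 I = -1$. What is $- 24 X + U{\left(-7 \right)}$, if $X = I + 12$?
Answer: $-307$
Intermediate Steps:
$I = \frac{1}{2}$ ($I = \left(- \frac{1}{2}\right) \left(-1\right) = \frac{1}{2} \approx 0.5$)
$X = \frac{25}{2}$ ($X = \frac{1}{2} + 12 = \frac{25}{2} \approx 12.5$)
$- 24 X + U{\left(-7 \right)} = \left(-24\right) \frac{25}{2} - 7 = -300 - 7 = -307$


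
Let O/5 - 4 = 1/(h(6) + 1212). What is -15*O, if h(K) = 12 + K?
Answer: -24605/82 ≈ -300.06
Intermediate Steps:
O = 4921/246 (O = 20 + 5/((12 + 6) + 1212) = 20 + 5/(18 + 1212) = 20 + 5/1230 = 20 + 5*(1/1230) = 20 + 1/246 = 4921/246 ≈ 20.004)
-15*O = -15*4921/246 = -24605/82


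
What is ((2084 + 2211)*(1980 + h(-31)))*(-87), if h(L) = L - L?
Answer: -739856700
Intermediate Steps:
h(L) = 0
((2084 + 2211)*(1980 + h(-31)))*(-87) = ((2084 + 2211)*(1980 + 0))*(-87) = (4295*1980)*(-87) = 8504100*(-87) = -739856700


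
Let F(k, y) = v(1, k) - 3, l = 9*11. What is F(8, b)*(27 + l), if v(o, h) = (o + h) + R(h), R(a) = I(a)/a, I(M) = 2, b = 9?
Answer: 1575/2 ≈ 787.50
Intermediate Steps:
R(a) = 2/a
v(o, h) = h + o + 2/h (v(o, h) = (o + h) + 2/h = (h + o) + 2/h = h + o + 2/h)
l = 99
F(k, y) = -2 + k + 2/k (F(k, y) = (k + 1 + 2/k) - 3 = (1 + k + 2/k) - 3 = -2 + k + 2/k)
F(8, b)*(27 + l) = (-2 + 8 + 2/8)*(27 + 99) = (-2 + 8 + 2*(⅛))*126 = (-2 + 8 + ¼)*126 = (25/4)*126 = 1575/2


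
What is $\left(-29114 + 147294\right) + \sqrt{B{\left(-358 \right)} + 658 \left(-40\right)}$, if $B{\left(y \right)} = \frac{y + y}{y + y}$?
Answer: $118180 + i \sqrt{26319} \approx 1.1818 \cdot 10^{5} + 162.23 i$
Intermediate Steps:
$B{\left(y \right)} = 1$ ($B{\left(y \right)} = \frac{2 y}{2 y} = 2 y \frac{1}{2 y} = 1$)
$\left(-29114 + 147294\right) + \sqrt{B{\left(-358 \right)} + 658 \left(-40\right)} = \left(-29114 + 147294\right) + \sqrt{1 + 658 \left(-40\right)} = 118180 + \sqrt{1 - 26320} = 118180 + \sqrt{-26319} = 118180 + i \sqrt{26319}$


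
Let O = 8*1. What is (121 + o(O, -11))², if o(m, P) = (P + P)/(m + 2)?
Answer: 352836/25 ≈ 14113.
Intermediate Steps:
O = 8
o(m, P) = 2*P/(2 + m) (o(m, P) = (2*P)/(2 + m) = 2*P/(2 + m))
(121 + o(O, -11))² = (121 + 2*(-11)/(2 + 8))² = (121 + 2*(-11)/10)² = (121 + 2*(-11)*(⅒))² = (121 - 11/5)² = (594/5)² = 352836/25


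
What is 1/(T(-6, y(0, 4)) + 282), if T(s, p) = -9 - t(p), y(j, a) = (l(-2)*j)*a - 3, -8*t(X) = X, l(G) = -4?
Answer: 8/2181 ≈ 0.0036680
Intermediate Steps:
t(X) = -X/8
y(j, a) = -3 - 4*a*j (y(j, a) = (-4*j)*a - 3 = -4*a*j - 3 = -3 - 4*a*j)
T(s, p) = -9 + p/8 (T(s, p) = -9 - (-1)*p/8 = -9 + p/8)
1/(T(-6, y(0, 4)) + 282) = 1/((-9 + (-3 - 4*4*0)/8) + 282) = 1/((-9 + (-3 + 0)/8) + 282) = 1/((-9 + (⅛)*(-3)) + 282) = 1/((-9 - 3/8) + 282) = 1/(-75/8 + 282) = 1/(2181/8) = 8/2181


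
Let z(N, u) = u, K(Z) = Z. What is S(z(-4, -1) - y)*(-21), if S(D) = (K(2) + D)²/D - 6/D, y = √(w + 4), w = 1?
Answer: -105/2 + 21*√5/2 ≈ -29.021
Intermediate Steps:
y = √5 (y = √(1 + 4) = √5 ≈ 2.2361)
S(D) = -6/D + (2 + D)²/D (S(D) = (2 + D)²/D - 6/D = -6/D + (2 + D)²/D)
S(z(-4, -1) - y)*(-21) = ((-6 + (2 + (-1 - √5))²)/(-1 - √5))*(-21) = ((-6 + (1 - √5)²)/(-1 - √5))*(-21) = -21*(-6 + (1 - √5)²)/(-1 - √5)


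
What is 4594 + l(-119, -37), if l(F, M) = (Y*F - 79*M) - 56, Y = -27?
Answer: 10674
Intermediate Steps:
l(F, M) = -56 - 79*M - 27*F (l(F, M) = (-27*F - 79*M) - 56 = (-79*M - 27*F) - 56 = -56 - 79*M - 27*F)
4594 + l(-119, -37) = 4594 + (-56 - 79*(-37) - 27*(-119)) = 4594 + (-56 + 2923 + 3213) = 4594 + 6080 = 10674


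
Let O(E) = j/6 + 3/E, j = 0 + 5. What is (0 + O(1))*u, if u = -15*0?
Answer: 0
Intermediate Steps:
j = 5
O(E) = 5/6 + 3/E
u = 0
(0 + O(1))*u = (0 + (5/6 + 3/1))*0 = (0 + (5/6 + 3*1))*0 = (0 + (5/6 + 3))*0 = (0 + 23/6)*0 = (23/6)*0 = 0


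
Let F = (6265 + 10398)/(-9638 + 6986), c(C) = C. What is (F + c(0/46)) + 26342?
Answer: 69842321/2652 ≈ 26336.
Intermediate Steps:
F = -16663/2652 (F = 16663/(-2652) = 16663*(-1/2652) = -16663/2652 ≈ -6.2832)
(F + c(0/46)) + 26342 = (-16663/2652 + 0/46) + 26342 = (-16663/2652 + 0*(1/46)) + 26342 = (-16663/2652 + 0) + 26342 = -16663/2652 + 26342 = 69842321/2652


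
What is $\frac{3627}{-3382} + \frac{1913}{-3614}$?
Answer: $- \frac{4894436}{3055637} \approx -1.6018$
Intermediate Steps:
$\frac{3627}{-3382} + \frac{1913}{-3614} = 3627 \left(- \frac{1}{3382}\right) + 1913 \left(- \frac{1}{3614}\right) = - \frac{3627}{3382} - \frac{1913}{3614} = - \frac{4894436}{3055637}$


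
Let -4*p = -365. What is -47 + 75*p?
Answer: 27187/4 ≈ 6796.8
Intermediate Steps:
p = 365/4 (p = -¼*(-365) = 365/4 ≈ 91.250)
-47 + 75*p = -47 + 75*(365/4) = -47 + 27375/4 = 27187/4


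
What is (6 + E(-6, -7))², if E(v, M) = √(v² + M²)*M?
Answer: 4201 - 84*√85 ≈ 3426.6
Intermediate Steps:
E(v, M) = M*√(M² + v²) (E(v, M) = √(M² + v²)*M = M*√(M² + v²))
(6 + E(-6, -7))² = (6 - 7*√((-7)² + (-6)²))² = (6 - 7*√(49 + 36))² = (6 - 7*√85)²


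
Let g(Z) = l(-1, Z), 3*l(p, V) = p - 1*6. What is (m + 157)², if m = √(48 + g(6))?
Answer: (471 + √411)²/9 ≈ 26817.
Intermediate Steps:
l(p, V) = -2 + p/3 (l(p, V) = (p - 1*6)/3 = (p - 6)/3 = (-6 + p)/3 = -2 + p/3)
g(Z) = -7/3 (g(Z) = -2 + (⅓)*(-1) = -2 - ⅓ = -7/3)
m = √411/3 (m = √(48 - 7/3) = √(137/3) = √411/3 ≈ 6.7577)
(m + 157)² = (√411/3 + 157)² = (157 + √411/3)²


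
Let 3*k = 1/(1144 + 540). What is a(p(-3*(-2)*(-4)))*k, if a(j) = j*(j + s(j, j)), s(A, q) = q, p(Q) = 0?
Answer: 0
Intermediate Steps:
k = 1/5052 (k = 1/(3*(1144 + 540)) = (1/3)/1684 = (1/3)*(1/1684) = 1/5052 ≈ 0.00019794)
a(j) = 2*j**2 (a(j) = j*(j + j) = j*(2*j) = 2*j**2)
a(p(-3*(-2)*(-4)))*k = (2*0**2)*(1/5052) = (2*0)*(1/5052) = 0*(1/5052) = 0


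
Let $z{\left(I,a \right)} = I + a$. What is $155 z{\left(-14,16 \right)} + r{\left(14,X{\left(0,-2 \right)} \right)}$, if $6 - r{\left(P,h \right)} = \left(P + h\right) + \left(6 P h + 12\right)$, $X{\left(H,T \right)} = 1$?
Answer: $205$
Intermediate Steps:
$r{\left(P,h \right)} = -6 - P - h - 6 P h$ ($r{\left(P,h \right)} = 6 - \left(\left(P + h\right) + \left(6 P h + 12\right)\right) = 6 - \left(\left(P + h\right) + \left(12 + 6 P h\right)\right) = 6 - \left(12 + P + h + 6 P h\right) = -6 - P - h - 6 P h$)
$155 z{\left(-14,16 \right)} + r{\left(14,X{\left(0,-2 \right)} \right)} = 155 \left(-14 + 16\right) - \left(21 + 84\right) = 155 \cdot 2 - 105 = 310 - 105 = 205$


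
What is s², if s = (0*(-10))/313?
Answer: 0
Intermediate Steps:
s = 0 (s = 0*(1/313) = 0)
s² = 0² = 0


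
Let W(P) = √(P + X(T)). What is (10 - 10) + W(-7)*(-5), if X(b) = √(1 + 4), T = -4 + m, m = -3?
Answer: -5*I*√(7 - √5) ≈ -10.913*I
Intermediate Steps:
T = -7 (T = -4 - 3 = -7)
X(b) = √5
W(P) = √(P + √5)
(10 - 10) + W(-7)*(-5) = (10 - 10) + √(-7 + √5)*(-5) = 0 - 5*√(-7 + √5) = -5*√(-7 + √5)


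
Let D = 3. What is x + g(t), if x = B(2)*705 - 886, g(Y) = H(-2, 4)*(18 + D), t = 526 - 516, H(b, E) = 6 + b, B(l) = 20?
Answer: 13298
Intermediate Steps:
t = 10
g(Y) = 84 (g(Y) = (6 - 2)*(18 + 3) = 4*21 = 84)
x = 13214 (x = 20*705 - 886 = 14100 - 886 = 13214)
x + g(t) = 13214 + 84 = 13298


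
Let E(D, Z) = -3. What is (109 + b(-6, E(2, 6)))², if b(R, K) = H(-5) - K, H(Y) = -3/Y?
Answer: 316969/25 ≈ 12679.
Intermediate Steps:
b(R, K) = ⅗ - K (b(R, K) = -3/(-5) - K = -3*(-⅕) - K = ⅗ - K)
(109 + b(-6, E(2, 6)))² = (109 + (⅗ - 1*(-3)))² = (109 + (⅗ + 3))² = (109 + 18/5)² = (563/5)² = 316969/25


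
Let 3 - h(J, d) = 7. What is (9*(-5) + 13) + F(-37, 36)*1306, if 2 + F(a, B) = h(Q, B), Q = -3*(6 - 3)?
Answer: -7868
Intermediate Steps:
Q = -9 (Q = -3*3 = -9)
h(J, d) = -4 (h(J, d) = 3 - 1*7 = 3 - 7 = -4)
F(a, B) = -6 (F(a, B) = -2 - 4 = -6)
(9*(-5) + 13) + F(-37, 36)*1306 = (9*(-5) + 13) - 6*1306 = (-45 + 13) - 7836 = -32 - 7836 = -7868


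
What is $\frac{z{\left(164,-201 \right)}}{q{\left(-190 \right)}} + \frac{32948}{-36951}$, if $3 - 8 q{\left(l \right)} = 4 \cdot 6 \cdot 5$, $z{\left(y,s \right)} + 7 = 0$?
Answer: $- \frac{595220}{1441089} \approx -0.41303$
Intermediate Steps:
$z{\left(y,s \right)} = -7$ ($z{\left(y,s \right)} = -7 + 0 = -7$)
$q{\left(l \right)} = - \frac{117}{8}$ ($q{\left(l \right)} = \frac{3}{8} - \frac{4 \cdot 6 \cdot 5}{8} = \frac{3}{8} - \frac{24 \cdot 5}{8} = \frac{3}{8} - 15 = - \frac{117}{8}$)
$\frac{z{\left(164,-201 \right)}}{q{\left(-190 \right)}} + \frac{32948}{-36951} = - \frac{7}{- \frac{117}{8}} + \frac{32948}{-36951} = \left(-7\right) \left(- \frac{8}{117}\right) + 32948 \left(- \frac{1}{36951}\right) = \frac{56}{117} - \frac{32948}{36951} = - \frac{595220}{1441089}$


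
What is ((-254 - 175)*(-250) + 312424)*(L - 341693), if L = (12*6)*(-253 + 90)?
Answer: -148324962146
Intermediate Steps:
L = -11736 (L = 72*(-163) = -11736)
((-254 - 175)*(-250) + 312424)*(L - 341693) = ((-254 - 175)*(-250) + 312424)*(-11736 - 341693) = (-429*(-250) + 312424)*(-353429) = (107250 + 312424)*(-353429) = 419674*(-353429) = -148324962146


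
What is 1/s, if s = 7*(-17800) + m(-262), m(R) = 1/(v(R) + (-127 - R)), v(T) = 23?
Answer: -158/19686799 ≈ -8.0257e-6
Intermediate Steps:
m(R) = 1/(-104 - R) (m(R) = 1/(23 + (-127 - R)) = 1/(-104 - R))
s = -19686799/158 (s = 7*(-17800) - 1/(104 - 262) = -124600 - 1/(-158) = -124600 - 1*(-1/158) = -124600 + 1/158 = -19686799/158 ≈ -1.2460e+5)
1/s = 1/(-19686799/158) = -158/19686799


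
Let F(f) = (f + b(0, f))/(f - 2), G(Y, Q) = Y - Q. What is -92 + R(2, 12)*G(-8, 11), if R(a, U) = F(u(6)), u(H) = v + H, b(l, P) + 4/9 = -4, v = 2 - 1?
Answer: -4577/45 ≈ -101.71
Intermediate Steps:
v = 1
b(l, P) = -40/9 (b(l, P) = -4/9 - 4 = -40/9)
u(H) = 1 + H
F(f) = (-40/9 + f)/(-2 + f) (F(f) = (f - 40/9)/(f - 2) = (-40/9 + f)/(-2 + f))
R(a, U) = 23/45 (R(a, U) = (-40/9 + (1 + 6))/(-2 + (1 + 6)) = (-40/9 + 7)/(-2 + 7) = (23/9)/5 = (⅕)*(23/9) = 23/45)
-92 + R(2, 12)*G(-8, 11) = -92 + 23*(-8 - 1*11)/45 = -92 + 23*(-8 - 11)/45 = -92 + (23/45)*(-19) = -92 - 437/45 = -4577/45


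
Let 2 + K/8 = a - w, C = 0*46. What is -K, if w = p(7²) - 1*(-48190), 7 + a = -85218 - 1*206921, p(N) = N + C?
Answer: 2723096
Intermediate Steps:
C = 0
p(N) = N (p(N) = N + 0 = N)
a = -292146 (a = -7 + (-85218 - 1*206921) = -7 + (-85218 - 206921) = -7 - 292139 = -292146)
w = 48239 (w = 7² - 1*(-48190) = 49 + 48190 = 48239)
K = -2723096 (K = -16 + 8*(-292146 - 1*48239) = -16 + 8*(-292146 - 48239) = -16 + 8*(-340385) = -16 - 2723080 = -2723096)
-K = -1*(-2723096) = 2723096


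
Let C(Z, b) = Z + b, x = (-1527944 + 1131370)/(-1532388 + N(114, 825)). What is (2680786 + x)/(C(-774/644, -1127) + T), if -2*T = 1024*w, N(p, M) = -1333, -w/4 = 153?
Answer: 189132596338880/22027188602161 ≈ 8.5863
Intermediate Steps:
w = -612 (w = -4*153 = -612)
T = 313344 (T = -512*(-612) = -½*(-626688) = 313344)
x = 396574/1533721 (x = (-1527944 + 1131370)/(-1532388 - 1333) = -396574/(-1533721) = -396574*(-1/1533721) = 396574/1533721 ≈ 0.25857)
(2680786 + x)/(C(-774/644, -1127) + T) = (2680786 + 396574/1533721)/((-774/644 - 1127) + 313344) = 4111578181280/(1533721*((-774*1/644 - 1127) + 313344)) = 4111578181280/(1533721*((-387/322 - 1127) + 313344)) = 4111578181280/(1533721*(-363281/322 + 313344)) = 4111578181280/(1533721*(100533487/322)) = (4111578181280/1533721)*(322/100533487) = 189132596338880/22027188602161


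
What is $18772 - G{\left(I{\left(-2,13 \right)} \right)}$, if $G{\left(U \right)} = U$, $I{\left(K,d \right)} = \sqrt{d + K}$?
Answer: $18772 - \sqrt{11} \approx 18769.0$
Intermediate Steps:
$I{\left(K,d \right)} = \sqrt{K + d}$
$18772 - G{\left(I{\left(-2,13 \right)} \right)} = 18772 - \sqrt{-2 + 13} = 18772 - \sqrt{11}$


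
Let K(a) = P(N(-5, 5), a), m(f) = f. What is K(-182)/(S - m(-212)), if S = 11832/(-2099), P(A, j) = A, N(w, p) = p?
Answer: 10495/433156 ≈ 0.024229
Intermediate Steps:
S = -11832/2099 (S = 11832*(-1/2099) = -11832/2099 ≈ -5.6370)
K(a) = 5
K(-182)/(S - m(-212)) = 5/(-11832/2099 - 1*(-212)) = 5/(-11832/2099 + 212) = 5/(433156/2099) = 5*(2099/433156) = 10495/433156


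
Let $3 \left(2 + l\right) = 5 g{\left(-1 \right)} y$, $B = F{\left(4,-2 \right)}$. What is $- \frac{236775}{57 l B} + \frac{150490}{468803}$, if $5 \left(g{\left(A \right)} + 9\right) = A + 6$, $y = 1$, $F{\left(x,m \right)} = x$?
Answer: $\frac{111526943365}{1638935288} \approx 68.048$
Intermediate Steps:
$g{\left(A \right)} = - \frac{39}{5} + \frac{A}{5}$ ($g{\left(A \right)} = -9 + \frac{A + 6}{5} = -9 + \frac{6 + A}{5} = -9 + \left(\frac{6}{5} + \frac{A}{5}\right) = - \frac{39}{5} + \frac{A}{5}$)
$B = 4$
$l = - \frac{46}{3}$ ($l = -2 + \frac{5 \left(- \frac{39}{5} + \frac{1}{5} \left(-1\right)\right) 1}{3} = -2 + \frac{5 \left(- \frac{39}{5} - \frac{1}{5}\right) 1}{3} = -2 + \frac{5 \left(-8\right) 1}{3} = -2 + \frac{\left(-40\right) 1}{3} = -2 + \frac{1}{3} \left(-40\right) = -2 - \frac{40}{3} = - \frac{46}{3} \approx -15.333$)
$- \frac{236775}{57 l B} + \frac{150490}{468803} = - \frac{236775}{57 \left(- \frac{46}{3}\right) 4} + \frac{150490}{468803} = - \frac{236775}{\left(-874\right) 4} + 150490 \cdot \frac{1}{468803} = - \frac{236775}{-3496} + \frac{150490}{468803} = \left(-236775\right) \left(- \frac{1}{3496}\right) + \frac{150490}{468803} = \frac{236775}{3496} + \frac{150490}{468803} = \frac{111526943365}{1638935288}$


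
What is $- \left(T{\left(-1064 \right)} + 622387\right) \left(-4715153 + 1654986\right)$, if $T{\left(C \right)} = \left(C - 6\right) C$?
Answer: $5388547084789$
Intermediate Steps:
$T{\left(C \right)} = C \left(-6 + C\right)$ ($T{\left(C \right)} = \left(-6 + C\right) C = C \left(-6 + C\right)$)
$- \left(T{\left(-1064 \right)} + 622387\right) \left(-4715153 + 1654986\right) = - \left(- 1064 \left(-6 - 1064\right) + 622387\right) \left(-4715153 + 1654986\right) = - \left(\left(-1064\right) \left(-1070\right) + 622387\right) \left(-3060167\right) = - \left(1138480 + 622387\right) \left(-3060167\right) = - 1760867 \left(-3060167\right) = \left(-1\right) \left(-5388547084789\right) = 5388547084789$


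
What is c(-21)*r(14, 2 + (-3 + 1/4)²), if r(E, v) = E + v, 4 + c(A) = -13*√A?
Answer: -377/4 - 4901*I*√21/16 ≈ -94.25 - 1403.7*I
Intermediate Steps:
c(A) = -4 - 13*√A
c(-21)*r(14, 2 + (-3 + 1/4)²) = (-4 - 13*I*√21)*(14 + (2 + (-3 + 1/4)²)) = (-4 - 13*I*√21)*(14 + (2 + (-3 + ¼)²)) = (-4 - 13*I*√21)*(14 + (2 + (-11/4)²)) = (-4 - 13*I*√21)*(14 + (2 + 121/16)) = (-4 - 13*I*√21)*(14 + 153/16) = (-4 - 13*I*√21)*(377/16) = -377/4 - 4901*I*√21/16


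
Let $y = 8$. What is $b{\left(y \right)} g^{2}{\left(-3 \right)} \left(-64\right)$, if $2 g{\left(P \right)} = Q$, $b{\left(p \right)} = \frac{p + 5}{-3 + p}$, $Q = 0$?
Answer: $0$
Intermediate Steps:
$b{\left(p \right)} = \frac{5 + p}{-3 + p}$
$g{\left(P \right)} = 0$ ($g{\left(P \right)} = \frac{1}{2} \cdot 0 = 0$)
$b{\left(y \right)} g^{2}{\left(-3 \right)} \left(-64\right) = \frac{5 + 8}{-3 + 8} \cdot 0^{2} \left(-64\right) = \frac{1}{5} \cdot 13 \cdot 0 \left(-64\right) = \frac{13}{5} \cdot 0 \left(-64\right) = 0 \left(-64\right) = 0$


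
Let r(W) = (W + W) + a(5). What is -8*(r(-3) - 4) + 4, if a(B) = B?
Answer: 44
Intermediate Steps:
r(W) = 5 + 2*W (r(W) = (W + W) + 5 = 2*W + 5 = 5 + 2*W)
-8*(r(-3) - 4) + 4 = -8*((5 + 2*(-3)) - 4) + 4 = -8*((5 - 6) - 4) + 4 = -8*(-1 - 4) + 4 = -(-40) + 4 = -8*(-5) + 4 = 40 + 4 = 44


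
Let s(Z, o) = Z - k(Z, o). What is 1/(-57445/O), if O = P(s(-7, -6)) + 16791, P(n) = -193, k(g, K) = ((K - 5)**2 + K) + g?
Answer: -16598/57445 ≈ -0.28894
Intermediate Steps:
k(g, K) = K + g + (-5 + K)**2 (k(g, K) = ((-5 + K)**2 + K) + g = (K + (-5 + K)**2) + g = K + g + (-5 + K)**2)
s(Z, o) = -o - (-5 + o)**2 (s(Z, o) = Z - (o + Z + (-5 + o)**2) = Z - (Z + o + (-5 + o)**2) = Z + (-Z - o - (-5 + o)**2) = -o - (-5 + o)**2)
O = 16598 (O = -193 + 16791 = 16598)
1/(-57445/O) = 1/(-57445/16598) = -16598/57445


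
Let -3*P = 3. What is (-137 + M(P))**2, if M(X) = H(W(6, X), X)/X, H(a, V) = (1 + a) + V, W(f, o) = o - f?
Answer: 16900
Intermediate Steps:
P = -1 (P = -1/3*3 = -1)
H(a, V) = 1 + V + a
M(X) = (-5 + 2*X)/X (M(X) = (1 + X + (X - 1*6))/X = (1 + X + (X - 6))/X = (1 + X + (-6 + X))/X = (-5 + 2*X)/X)
(-137 + M(P))**2 = (-137 + (2 - 5/(-1)))**2 = (-137 + (2 - 5*(-1)))**2 = (-137 + (2 + 5))**2 = (-137 + 7)**2 = (-130)**2 = 16900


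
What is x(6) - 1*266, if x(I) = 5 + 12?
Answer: -249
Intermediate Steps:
x(I) = 17
x(6) - 1*266 = 17 - 1*266 = 17 - 266 = -249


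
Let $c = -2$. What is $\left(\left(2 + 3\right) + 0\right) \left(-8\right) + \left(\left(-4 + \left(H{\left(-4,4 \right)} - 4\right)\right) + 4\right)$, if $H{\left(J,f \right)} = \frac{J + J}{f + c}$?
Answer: $-48$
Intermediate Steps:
$H{\left(J,f \right)} = \frac{2 J}{-2 + f}$ ($H{\left(J,f \right)} = \frac{J + J}{f - 2} = \frac{2 J}{-2 + f}$)
$\left(\left(2 + 3\right) + 0\right) \left(-8\right) + \left(\left(-4 + \left(H{\left(-4,4 \right)} - 4\right)\right) + 4\right) = \left(\left(2 + 3\right) + 0\right) \left(-8\right) + \left(\left(-4 + \left(2 \left(-4\right) \frac{1}{-2 + 4} - 4\right)\right) + 4\right) = \left(5 + 0\right) \left(-8\right) + \left(\left(-4 + \left(2 \left(-4\right) \frac{1}{2} - 4\right)\right) + 4\right) = 5 \left(-8\right) + \left(\left(-4 + \left(2 \left(-4\right) \frac{1}{2} - 4\right)\right) + 4\right) = -40 + \left(\left(-4 - 8\right) + 4\right) = -40 + \left(-12 + 4\right) = -40 - 8 = -48$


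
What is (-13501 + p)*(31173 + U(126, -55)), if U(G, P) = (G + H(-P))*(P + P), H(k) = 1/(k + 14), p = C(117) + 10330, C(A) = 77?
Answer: -3695742778/69 ≈ -5.3561e+7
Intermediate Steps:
p = 10407 (p = 77 + 10330 = 10407)
H(k) = 1/(14 + k)
U(G, P) = 2*P*(G + 1/(14 - P)) (U(G, P) = (G + 1/(14 - P))*(P + P) = (G + 1/(14 - P))*(2*P) = 2*P*(G + 1/(14 - P)))
(-13501 + p)*(31173 + U(126, -55)) = (-13501 + 10407)*(31173 + 2*(-55)*(-1 + 126*(-14 - 55))/(-14 - 55)) = -3094*(31173 + 2*(-55)*(-1 + 126*(-69))/(-69)) = -3094*(31173 + 2*(-55)*(-1/69)*(-1 - 8694)) = -3094*(31173 + 2*(-55)*(-1/69)*(-8695)) = -3094*(31173 - 956450/69) = -3094*1194487/69 = -3695742778/69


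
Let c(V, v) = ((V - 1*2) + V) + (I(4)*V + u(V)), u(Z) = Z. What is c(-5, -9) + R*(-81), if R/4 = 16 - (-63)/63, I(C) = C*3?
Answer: -5585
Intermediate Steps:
I(C) = 3*C
c(V, v) = -2 + 15*V (c(V, v) = ((V - 1*2) + V) + ((3*4)*V + V) = ((V - 2) + V) + (12*V + V) = ((-2 + V) + V) + 13*V = (-2 + 2*V) + 13*V = -2 + 15*V)
R = 68 (R = 4*(16 - (-63)/63) = 4*(16 - 1*(-1)) = 4*(16 + 1) = 4*17 = 68)
c(-5, -9) + R*(-81) = (-2 + 15*(-5)) + 68*(-81) = (-2 - 75) - 5508 = -77 - 5508 = -5585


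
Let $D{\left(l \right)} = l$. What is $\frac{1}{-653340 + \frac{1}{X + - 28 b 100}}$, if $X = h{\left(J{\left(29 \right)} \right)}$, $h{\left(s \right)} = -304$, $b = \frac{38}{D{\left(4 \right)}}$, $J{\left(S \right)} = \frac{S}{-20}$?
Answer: $- \frac{26904}{17577459361} \approx -1.5306 \cdot 10^{-6}$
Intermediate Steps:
$J{\left(S \right)} = - \frac{S}{20}$ ($J{\left(S \right)} = S \left(- \frac{1}{20}\right) = - \frac{S}{20}$)
$b = \frac{19}{2}$ ($b = \frac{38}{4} = 38 \cdot \frac{1}{4} = \frac{19}{2} \approx 9.5$)
$X = -304$
$\frac{1}{-653340 + \frac{1}{X + - 28 b 100}} = \frac{1}{-653340 + \frac{1}{-304 + \left(-28\right) \frac{19}{2} \cdot 100}} = \frac{1}{-653340 + \frac{1}{-304 - 26600}} = \frac{1}{-653340 + \frac{1}{-26904}} = \frac{1}{-653340 - \frac{1}{26904}} = \frac{1}{- \frac{17577459361}{26904}} = - \frac{26904}{17577459361}$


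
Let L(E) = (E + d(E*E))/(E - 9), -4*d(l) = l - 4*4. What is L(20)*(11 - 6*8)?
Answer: 2812/11 ≈ 255.64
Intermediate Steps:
d(l) = 4 - l/4 (d(l) = -(l - 4*4)/4 = -(l - 16)/4 = -(-16 + l)/4 = 4 - l/4)
L(E) = (4 + E - E²/4)/(-9 + E) (L(E) = (E + (4 - E*E/4))/(E - 9) = (E + (4 - E²/4))/(-9 + E) = (4 + E - E²/4)/(-9 + E))
L(20)*(11 - 6*8) = ((4 + 20 - ¼*20²)/(-9 + 20))*(11 - 6*8) = ((4 + 20 - ¼*400)/11)*(11 - 48) = ((4 + 20 - 100)/11)*(-37) = ((1/11)*(-76))*(-37) = -76/11*(-37) = 2812/11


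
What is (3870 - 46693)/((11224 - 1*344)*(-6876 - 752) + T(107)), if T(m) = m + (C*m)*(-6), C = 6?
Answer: 42823/82996385 ≈ 0.00051596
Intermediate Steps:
T(m) = -35*m (T(m) = m + (6*m)*(-6) = m - 36*m = -35*m)
(3870 - 46693)/((11224 - 1*344)*(-6876 - 752) + T(107)) = (3870 - 46693)/((11224 - 1*344)*(-6876 - 752) - 35*107) = -42823/((11224 - 344)*(-7628) - 3745) = -42823/(10880*(-7628) - 3745) = -42823/(-82992640 - 3745) = -42823/(-82996385) = -42823*(-1/82996385) = 42823/82996385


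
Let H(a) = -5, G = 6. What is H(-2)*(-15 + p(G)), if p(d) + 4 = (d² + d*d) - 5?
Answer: -240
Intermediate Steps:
p(d) = -9 + 2*d² (p(d) = -4 + ((d² + d*d) - 5) = -4 + ((d² + d²) - 5) = -4 + (2*d² - 5) = -4 + (-5 + 2*d²) = -9 + 2*d²)
H(-2)*(-15 + p(G)) = -5*(-15 + (-9 + 2*6²)) = -5*(-15 + (-9 + 2*36)) = -5*(-15 + (-9 + 72)) = -5*(-15 + 63) = -5*48 = -240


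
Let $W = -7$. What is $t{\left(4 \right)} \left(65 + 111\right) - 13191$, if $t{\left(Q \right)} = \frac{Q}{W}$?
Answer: $- \frac{93041}{7} \approx -13292.0$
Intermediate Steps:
$t{\left(Q \right)} = - \frac{Q}{7}$ ($t{\left(Q \right)} = \frac{Q}{-7} = Q \left(- \frac{1}{7}\right) = - \frac{Q}{7}$)
$t{\left(4 \right)} \left(65 + 111\right) - 13191 = \left(- \frac{1}{7}\right) 4 \left(65 + 111\right) - 13191 = \left(- \frac{4}{7}\right) 176 - 13191 = - \frac{704}{7} - 13191 = - \frac{93041}{7}$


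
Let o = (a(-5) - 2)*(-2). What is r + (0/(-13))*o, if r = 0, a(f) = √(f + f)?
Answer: 0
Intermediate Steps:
a(f) = √2*√f (a(f) = √(2*f) = √2*√f)
o = 4 - 2*I*√10 (o = (√2*√(-5) - 2)*(-2) = (√2*(I*√5) - 2)*(-2) = (I*√10 - 2)*(-2) = (-2 + I*√10)*(-2) = 4 - 2*I*√10 ≈ 4.0 - 6.3246*I)
r + (0/(-13))*o = 0 + (0/(-13))*(4 - 2*I*√10) = 0 + (0*(-1/13))*(4 - 2*I*√10) = 0 + 0*(4 - 2*I*√10) = 0 + 0 = 0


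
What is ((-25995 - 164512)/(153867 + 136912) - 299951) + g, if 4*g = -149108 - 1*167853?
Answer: -441044171963/1163116 ≈ -3.7919e+5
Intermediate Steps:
g = -316961/4 (g = (-149108 - 1*167853)/4 = (-149108 - 167853)/4 = (¼)*(-316961) = -316961/4 ≈ -79240.)
((-25995 - 164512)/(153867 + 136912) - 299951) + g = ((-25995 - 164512)/(153867 + 136912) - 299951) - 316961/4 = (-190507/290779 - 299951) - 316961/4 = -87219642336/290779 - 316961/4 = -441044171963/1163116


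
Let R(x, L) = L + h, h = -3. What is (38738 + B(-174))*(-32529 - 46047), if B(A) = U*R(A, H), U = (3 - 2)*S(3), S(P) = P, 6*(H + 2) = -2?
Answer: -3042619872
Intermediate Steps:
H = -7/3 (H = -2 + (1/6)*(-2) = -2 - 1/3 = -7/3 ≈ -2.3333)
R(x, L) = -3 + L (R(x, L) = L - 3 = -3 + L)
U = 3 (U = (3 - 2)*3 = 1*3 = 3)
B(A) = -16 (B(A) = 3*(-3 - 7/3) = 3*(-16/3) = -16)
(38738 + B(-174))*(-32529 - 46047) = (38738 - 16)*(-32529 - 46047) = 38722*(-78576) = -3042619872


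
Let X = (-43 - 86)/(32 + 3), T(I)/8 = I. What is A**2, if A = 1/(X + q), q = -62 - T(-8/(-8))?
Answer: 1225/6651241 ≈ 0.00018418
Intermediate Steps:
T(I) = 8*I
X = -129/35 ≈ -3.6857
q = -70 (q = -62 - 8*(-8/(-8)) = -62 - 8*(-8*(-1/8)) = -62 - 8 = -70)
A = -35/2579 (A = 1/(-129/35 - 70) = 1/(-2579/35) = -35/2579 ≈ -0.013571)
A**2 = (-35/2579)**2 = 1225/6651241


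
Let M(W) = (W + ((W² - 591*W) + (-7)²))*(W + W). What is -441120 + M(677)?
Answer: 79374472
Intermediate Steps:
M(W) = 2*W*(49 + W² - 590*W) (M(W) = (W + ((W² - 591*W) + 49))*(2*W) = (W + (49 + W² - 591*W))*(2*W) = (49 + W² - 590*W)*(2*W) = 2*W*(49 + W² - 590*W))
-441120 + M(677) = -441120 + 2*677*(49 + 677² - 590*677) = -441120 + 2*677*(49 + 458329 - 399430) = -441120 + 2*677*58948 = -441120 + 79815592 = 79374472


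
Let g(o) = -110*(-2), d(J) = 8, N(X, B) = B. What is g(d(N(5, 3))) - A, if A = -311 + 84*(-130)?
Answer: 11451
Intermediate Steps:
g(o) = 220
A = -11231 (A = -311 - 10920 = -11231)
g(d(N(5, 3))) - A = 220 - 1*(-11231) = 220 + 11231 = 11451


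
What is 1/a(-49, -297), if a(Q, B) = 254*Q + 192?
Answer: -1/12254 ≈ -8.1606e-5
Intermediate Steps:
a(Q, B) = 192 + 254*Q
1/a(-49, -297) = 1/(192 + 254*(-49)) = 1/(192 - 12446) = 1/(-12254) = -1/12254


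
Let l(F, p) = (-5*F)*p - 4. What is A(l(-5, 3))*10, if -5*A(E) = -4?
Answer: 8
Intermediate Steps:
l(F, p) = -4 - 5*F*p (l(F, p) = -5*F*p - 4 = -4 - 5*F*p)
A(E) = ⅘ (A(E) = -⅕*(-4) = ⅘)
A(l(-5, 3))*10 = (⅘)*10 = 8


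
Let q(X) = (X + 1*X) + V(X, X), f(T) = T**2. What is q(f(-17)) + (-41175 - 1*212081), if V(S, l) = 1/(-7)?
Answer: -1768747/7 ≈ -2.5268e+5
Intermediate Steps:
V(S, l) = -1/7
q(X) = -1/7 + 2*X (q(X) = (X + 1*X) - 1/7 = (X + X) - 1/7 = 2*X - 1/7 = -1/7 + 2*X)
q(f(-17)) + (-41175 - 1*212081) = (-1/7 + 2*(-17)**2) + (-41175 - 1*212081) = (-1/7 + 2*289) + (-41175 - 212081) = (-1/7 + 578) - 253256 = 4045/7 - 253256 = -1768747/7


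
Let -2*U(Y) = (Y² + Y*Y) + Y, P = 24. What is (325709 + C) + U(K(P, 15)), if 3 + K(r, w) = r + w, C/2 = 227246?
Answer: 778887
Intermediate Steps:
C = 454492 (C = 2*227246 = 454492)
K(r, w) = -3 + r + w (K(r, w) = -3 + (r + w) = -3 + r + w)
U(Y) = -Y² - Y/2 (U(Y) = -((Y² + Y*Y) + Y)/2 = -((Y² + Y²) + Y)/2 = -(2*Y² + Y)/2 = -(Y + 2*Y²)/2 = -Y² - Y/2)
(325709 + C) + U(K(P, 15)) = (325709 + 454492) - (-3 + 24 + 15)*(½ + (-3 + 24 + 15)) = 780201 - 1*36*(½ + 36) = 780201 - 1*36*73/2 = 780201 - 1314 = 778887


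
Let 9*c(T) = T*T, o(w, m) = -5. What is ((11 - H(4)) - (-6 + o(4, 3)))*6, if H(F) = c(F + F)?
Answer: 268/3 ≈ 89.333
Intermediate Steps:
c(T) = T**2/9 (c(T) = (T*T)/9 = T**2/9)
H(F) = 4*F**2/9 (H(F) = (F + F)**2/9 = (2*F)**2/9 = (4*F**2)/9 = 4*F**2/9)
((11 - H(4)) - (-6 + o(4, 3)))*6 = ((11 - 4*4**2/9) - (-6 - 5))*6 = ((11 - 4*16/9) - 1*(-11))*6 = ((11 - 1*64/9) + 11)*6 = ((11 - 64/9) + 11)*6 = (35/9 + 11)*6 = (134/9)*6 = 268/3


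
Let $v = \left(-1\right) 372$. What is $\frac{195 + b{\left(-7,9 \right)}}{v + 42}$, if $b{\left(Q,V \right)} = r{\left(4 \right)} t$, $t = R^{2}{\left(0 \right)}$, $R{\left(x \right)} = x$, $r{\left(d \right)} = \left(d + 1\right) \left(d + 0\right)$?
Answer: $- \frac{13}{22} \approx -0.59091$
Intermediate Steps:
$v = -372$
$r{\left(d \right)} = d \left(1 + d\right)$ ($r{\left(d \right)} = \left(1 + d\right) d = d \left(1 + d\right)$)
$t = 0$ ($t = 0^{2} = 0$)
$b{\left(Q,V \right)} = 0$ ($b{\left(Q,V \right)} = 4 \left(1 + 4\right) 0 = 4 \cdot 5 \cdot 0 = 20 \cdot 0 = 0$)
$\frac{195 + b{\left(-7,9 \right)}}{v + 42} = \frac{195 + 0}{-372 + 42} = \frac{195}{-330} = 195 \left(- \frac{1}{330}\right) = - \frac{13}{22}$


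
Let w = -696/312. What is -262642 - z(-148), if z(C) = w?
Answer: -3414317/13 ≈ -2.6264e+5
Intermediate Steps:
w = -29/13 (w = -696*1/312 = -29/13 ≈ -2.2308)
z(C) = -29/13
-262642 - z(-148) = -262642 - 1*(-29/13) = -262642 + 29/13 = -3414317/13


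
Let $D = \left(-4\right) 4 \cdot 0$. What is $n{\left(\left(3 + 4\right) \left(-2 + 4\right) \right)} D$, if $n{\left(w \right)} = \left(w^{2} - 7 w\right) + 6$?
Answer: $0$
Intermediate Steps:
$D = 0$ ($D = \left(-16\right) 0 = 0$)
$n{\left(w \right)} = 6 + w^{2} - 7 w$
$n{\left(\left(3 + 4\right) \left(-2 + 4\right) \right)} D = \left(6 + \left(\left(3 + 4\right) \left(-2 + 4\right)\right)^{2} - 7 \left(3 + 4\right) \left(-2 + 4\right)\right) 0 = \left(6 + \left(7 \cdot 2\right)^{2} - 7 \cdot 7 \cdot 2\right) 0 = \left(6 + 14^{2} - 98\right) 0 = \left(6 + 196 - 98\right) 0 = 104 \cdot 0 = 0$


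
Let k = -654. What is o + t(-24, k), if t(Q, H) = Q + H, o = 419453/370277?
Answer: -250628353/370277 ≈ -676.87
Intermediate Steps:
o = 419453/370277 (o = 419453*(1/370277) = 419453/370277 ≈ 1.1328)
t(Q, H) = H + Q
o + t(-24, k) = 419453/370277 + (-654 - 24) = 419453/370277 - 678 = -250628353/370277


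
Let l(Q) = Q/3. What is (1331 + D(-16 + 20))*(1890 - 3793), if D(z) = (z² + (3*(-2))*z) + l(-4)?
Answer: -7545395/3 ≈ -2.5151e+6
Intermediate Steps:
l(Q) = Q/3 (l(Q) = Q*(⅓) = Q/3)
D(z) = -4/3 + z² - 6*z (D(z) = (z² + (3*(-2))*z) + (⅓)*(-4) = (z² - 6*z) - 4/3 = -4/3 + z² - 6*z)
(1331 + D(-16 + 20))*(1890 - 3793) = (1331 + (-4/3 + (-16 + 20)² - 6*(-16 + 20)))*(1890 - 3793) = (1331 + (-4/3 + 4² - 6*4))*(-1903) = (1331 + (-4/3 + 16 - 24))*(-1903) = (1331 - 28/3)*(-1903) = (3965/3)*(-1903) = -7545395/3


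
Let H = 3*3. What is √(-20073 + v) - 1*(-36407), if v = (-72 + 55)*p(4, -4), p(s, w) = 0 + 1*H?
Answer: 36407 + I*√20226 ≈ 36407.0 + 142.22*I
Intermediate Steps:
H = 9
p(s, w) = 9 (p(s, w) = 0 + 1*9 = 0 + 9 = 9)
v = -153 (v = (-72 + 55)*9 = -17*9 = -153)
√(-20073 + v) - 1*(-36407) = √(-20073 - 153) - 1*(-36407) = √(-20226) + 36407 = I*√20226 + 36407 = 36407 + I*√20226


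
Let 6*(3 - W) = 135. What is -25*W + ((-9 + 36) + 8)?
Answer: 1045/2 ≈ 522.50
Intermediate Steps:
W = -39/2 (W = 3 - ⅙*135 = 3 - 45/2 = -39/2 ≈ -19.500)
-25*W + ((-9 + 36) + 8) = -25*(-39/2) + ((-9 + 36) + 8) = 975/2 + (27 + 8) = 975/2 + 35 = 1045/2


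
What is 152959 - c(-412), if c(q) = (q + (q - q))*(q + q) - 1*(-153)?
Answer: -186682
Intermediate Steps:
c(q) = 153 + 2*q**2 (c(q) = (q + 0)*(2*q) + 153 = q*(2*q) + 153 = 2*q**2 + 153 = 153 + 2*q**2)
152959 - c(-412) = 152959 - (153 + 2*(-412)**2) = 152959 - (153 + 2*169744) = 152959 - (153 + 339488) = 152959 - 1*339641 = 152959 - 339641 = -186682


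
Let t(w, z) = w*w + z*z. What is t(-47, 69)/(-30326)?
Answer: -3485/15163 ≈ -0.22984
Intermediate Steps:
t(w, z) = w**2 + z**2
t(-47, 69)/(-30326) = ((-47)**2 + 69**2)/(-30326) = (2209 + 4761)*(-1/30326) = 6970*(-1/30326) = -3485/15163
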